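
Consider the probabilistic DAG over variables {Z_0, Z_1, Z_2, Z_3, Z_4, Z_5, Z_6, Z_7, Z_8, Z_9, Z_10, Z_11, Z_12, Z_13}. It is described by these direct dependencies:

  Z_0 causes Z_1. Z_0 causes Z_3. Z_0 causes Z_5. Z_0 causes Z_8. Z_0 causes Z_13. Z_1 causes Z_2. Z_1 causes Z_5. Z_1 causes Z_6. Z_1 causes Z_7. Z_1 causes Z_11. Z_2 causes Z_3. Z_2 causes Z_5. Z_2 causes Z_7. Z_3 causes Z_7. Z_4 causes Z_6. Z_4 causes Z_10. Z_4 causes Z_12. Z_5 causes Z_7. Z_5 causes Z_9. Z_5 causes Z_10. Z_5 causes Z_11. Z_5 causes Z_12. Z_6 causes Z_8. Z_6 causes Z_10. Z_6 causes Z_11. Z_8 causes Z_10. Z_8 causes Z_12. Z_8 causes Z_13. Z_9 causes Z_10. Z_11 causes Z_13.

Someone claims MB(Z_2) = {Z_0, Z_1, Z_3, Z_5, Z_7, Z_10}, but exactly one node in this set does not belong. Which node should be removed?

The Markov blanket of a node is its parents, its children, and the other parents of its children.
Z_2 has parent Z_1.
Z_2 has children Z_3, Z_5, Z_7.
Other parents of Z_2's children:
  Z_3's other parent is Z_0.
  Z_5 also has parents Z_0, Z_1.
  parents(Z_7) \ {Z_2} = {Z_1, Z_3, Z_5}.
MB(Z_2) = {Z_0, Z_1, Z_3, Z_5, Z_7}.
Z_10 is neither a parent, child, nor co-parent of Z_2, so it does not belong.

Z_10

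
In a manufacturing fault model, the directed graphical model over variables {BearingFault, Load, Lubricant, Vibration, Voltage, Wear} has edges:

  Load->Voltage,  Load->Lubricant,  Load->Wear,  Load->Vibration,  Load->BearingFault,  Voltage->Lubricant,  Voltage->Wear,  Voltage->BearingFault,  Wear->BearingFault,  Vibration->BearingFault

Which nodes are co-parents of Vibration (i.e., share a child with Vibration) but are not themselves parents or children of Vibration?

{Voltage, Wear}

Children of Vibration: BearingFault.
  BearingFault also has parents Load, Voltage, Wear.
Excluding nodes already adjacent to Vibration (BearingFault, Load), the co-parent-only contribution is {Voltage, Wear}.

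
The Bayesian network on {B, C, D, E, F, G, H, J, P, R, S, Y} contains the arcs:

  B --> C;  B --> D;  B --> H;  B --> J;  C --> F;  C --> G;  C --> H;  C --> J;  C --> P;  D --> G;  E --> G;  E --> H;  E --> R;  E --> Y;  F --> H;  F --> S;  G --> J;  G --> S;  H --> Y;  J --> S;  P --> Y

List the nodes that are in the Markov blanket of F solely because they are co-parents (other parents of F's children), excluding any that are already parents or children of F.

Children of F: H, S.
  H: B, C, E
  S: G, J
Excluding nodes already adjacent to F (C, H, S), the co-parent-only contribution is {B, E, G, J}.

{B, E, G, J}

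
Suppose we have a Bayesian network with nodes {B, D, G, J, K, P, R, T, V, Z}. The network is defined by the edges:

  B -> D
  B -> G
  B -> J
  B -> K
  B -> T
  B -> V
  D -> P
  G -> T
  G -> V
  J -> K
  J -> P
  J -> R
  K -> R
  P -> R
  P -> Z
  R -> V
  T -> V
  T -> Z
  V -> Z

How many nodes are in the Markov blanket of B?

7

Recall MB(v) = parents ∪ children ∪ spouses, where spouses are the other parents of v's children.
Parents of B: none.
Ch(B) = {D, G, J, K, T, V}.
Other parents of B's children:
  D has no other parent.
  G: no additional parents.
  J has no other parent.
  K also has parent J.
  parents(T) \ {B} = {G}.
  V also has parents G, R, T.
MB(B) = {D, G, J, K, R, T, V}, which has 7 nodes.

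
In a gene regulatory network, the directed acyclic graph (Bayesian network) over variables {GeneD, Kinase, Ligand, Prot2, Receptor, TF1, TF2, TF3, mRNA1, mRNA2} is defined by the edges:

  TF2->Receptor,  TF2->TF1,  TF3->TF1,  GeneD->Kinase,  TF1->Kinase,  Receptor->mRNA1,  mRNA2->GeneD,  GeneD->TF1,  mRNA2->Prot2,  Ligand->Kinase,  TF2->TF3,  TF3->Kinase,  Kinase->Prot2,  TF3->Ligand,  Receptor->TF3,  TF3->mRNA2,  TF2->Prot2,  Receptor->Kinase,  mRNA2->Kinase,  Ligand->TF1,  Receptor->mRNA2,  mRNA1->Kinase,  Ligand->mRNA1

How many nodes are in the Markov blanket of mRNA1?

Recall MB(v) = parents ∪ children ∪ spouses, where spouses are the other parents of v's children.
mRNA1 has parents Ligand, Receptor.
Ch(mRNA1) = {Kinase}.
Co-parents of mRNA1 (other parents of its children):
  Kinase: GeneD, Ligand, Receptor, TF1, TF3, mRNA2
MB(mRNA1) = {GeneD, Kinase, Ligand, Receptor, TF1, TF3, mRNA2}, which has 7 nodes.

7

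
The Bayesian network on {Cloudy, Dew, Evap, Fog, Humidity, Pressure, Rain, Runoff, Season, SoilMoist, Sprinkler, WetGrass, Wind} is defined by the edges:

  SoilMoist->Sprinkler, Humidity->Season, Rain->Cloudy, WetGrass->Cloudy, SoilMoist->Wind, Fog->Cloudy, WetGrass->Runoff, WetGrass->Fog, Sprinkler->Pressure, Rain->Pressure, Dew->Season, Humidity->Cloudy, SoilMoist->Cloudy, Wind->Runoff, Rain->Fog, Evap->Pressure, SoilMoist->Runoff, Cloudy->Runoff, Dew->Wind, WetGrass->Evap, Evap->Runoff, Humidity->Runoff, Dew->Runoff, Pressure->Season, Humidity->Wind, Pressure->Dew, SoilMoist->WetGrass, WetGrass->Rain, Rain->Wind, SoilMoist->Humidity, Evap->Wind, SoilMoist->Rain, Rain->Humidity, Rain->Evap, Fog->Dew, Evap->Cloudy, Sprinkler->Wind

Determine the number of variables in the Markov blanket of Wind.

9

Parents of Wind: Dew, Evap, Humidity, Rain, SoilMoist, Sprinkler.
Children of Wind: Runoff.
Other parents of Wind's children:
  Runoff: Cloudy, Dew, Evap, Humidity, SoilMoist, WetGrass
MB(Wind) = {Cloudy, Dew, Evap, Humidity, Rain, Runoff, SoilMoist, Sprinkler, WetGrass}, which has 9 nodes.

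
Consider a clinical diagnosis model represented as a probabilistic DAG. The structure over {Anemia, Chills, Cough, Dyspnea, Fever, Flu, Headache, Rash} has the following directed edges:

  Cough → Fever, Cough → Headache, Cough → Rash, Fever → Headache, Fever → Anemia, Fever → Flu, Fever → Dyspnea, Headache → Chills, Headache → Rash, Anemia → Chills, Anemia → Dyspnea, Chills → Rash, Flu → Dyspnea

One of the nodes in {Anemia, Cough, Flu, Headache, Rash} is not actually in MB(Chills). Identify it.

Recall MB(v) = parents ∪ children ∪ spouses, where spouses are the other parents of v's children.
Chills has parents Anemia, Headache.
Chills has child Rash.
Parents of each child, excluding Chills:
  Rash: Cough, Headache
MB(Chills) = {Anemia, Cough, Headache, Rash}.
Flu is neither a parent, child, nor co-parent of Chills, so it does not belong.

Flu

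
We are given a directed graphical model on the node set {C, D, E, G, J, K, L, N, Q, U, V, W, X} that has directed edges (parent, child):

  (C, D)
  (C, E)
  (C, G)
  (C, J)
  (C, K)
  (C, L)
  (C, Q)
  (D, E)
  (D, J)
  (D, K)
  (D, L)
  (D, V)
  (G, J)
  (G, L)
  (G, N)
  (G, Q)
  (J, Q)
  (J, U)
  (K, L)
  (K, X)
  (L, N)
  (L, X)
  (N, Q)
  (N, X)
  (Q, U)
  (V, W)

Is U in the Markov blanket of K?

No

By definition, MB(K) is built from K's parents, K's children, and the co-parents of K.
Parents of K: C, D.
K has children L, X.
Co-parents of K (other parents of its children):
  L also has parents C, D, G.
  X's other parents are L, N.
MB(K) = {C, D, G, L, N, X}; U is not in this set.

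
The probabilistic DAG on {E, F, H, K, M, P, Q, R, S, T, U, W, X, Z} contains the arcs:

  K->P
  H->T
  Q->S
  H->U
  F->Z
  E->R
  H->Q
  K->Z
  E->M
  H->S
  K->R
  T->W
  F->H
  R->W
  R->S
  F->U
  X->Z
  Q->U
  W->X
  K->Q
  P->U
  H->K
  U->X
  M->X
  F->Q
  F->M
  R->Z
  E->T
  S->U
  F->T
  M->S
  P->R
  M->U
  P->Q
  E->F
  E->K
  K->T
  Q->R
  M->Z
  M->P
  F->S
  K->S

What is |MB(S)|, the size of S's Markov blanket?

8

The Markov blanket of a node is its parents, its children, and the other parents of its children.
S has parents F, H, K, M, Q, R.
S has child U.
Co-parents of S (other parents of its children):
  U also has parents F, H, M, P, Q.
MB(S) = {F, H, K, M, P, Q, R, U}, which has 8 nodes.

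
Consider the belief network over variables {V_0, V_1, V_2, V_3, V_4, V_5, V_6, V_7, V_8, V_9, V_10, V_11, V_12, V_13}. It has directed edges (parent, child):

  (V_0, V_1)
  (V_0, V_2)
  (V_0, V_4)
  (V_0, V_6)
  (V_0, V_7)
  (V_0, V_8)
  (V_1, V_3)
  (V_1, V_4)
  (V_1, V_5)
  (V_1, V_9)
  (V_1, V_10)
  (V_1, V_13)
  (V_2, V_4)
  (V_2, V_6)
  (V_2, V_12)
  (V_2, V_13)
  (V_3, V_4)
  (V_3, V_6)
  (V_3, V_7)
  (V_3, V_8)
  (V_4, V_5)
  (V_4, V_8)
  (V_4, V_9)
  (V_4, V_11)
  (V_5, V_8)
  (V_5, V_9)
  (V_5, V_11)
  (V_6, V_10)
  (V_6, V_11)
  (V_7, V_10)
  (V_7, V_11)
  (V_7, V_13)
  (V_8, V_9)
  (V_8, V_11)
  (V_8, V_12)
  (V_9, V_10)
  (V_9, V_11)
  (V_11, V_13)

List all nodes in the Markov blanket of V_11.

A node's Markov blanket = Pa ∪ Ch ∪ (parents of Ch other than the node itself).
V_11's parents: V_4, V_5, V_6, V_7, V_8, V_9.
Ch(V_11) = {V_13}.
Co-parents of V_11 (other parents of its children):
  V_13: V_1, V_2, V_7
MB(V_11) = {V_1, V_2, V_4, V_5, V_6, V_7, V_8, V_9, V_13}.

{V_1, V_2, V_4, V_5, V_6, V_7, V_8, V_9, V_13}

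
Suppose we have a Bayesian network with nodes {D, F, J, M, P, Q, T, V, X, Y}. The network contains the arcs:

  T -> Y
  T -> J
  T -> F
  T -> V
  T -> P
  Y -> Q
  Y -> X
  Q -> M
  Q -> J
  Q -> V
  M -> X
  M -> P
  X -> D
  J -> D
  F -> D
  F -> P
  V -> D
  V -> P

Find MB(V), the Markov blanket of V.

{D, F, J, M, P, Q, T, X}

Parents of V: Q, T.
V's children: D, P.
For each child, the remaining parents (spouses of V):
  D's other parents are F, J, X.
  P also has parents F, M, T.
Union: {Q, T} ∪ {D, P} ∪ {F, J, M, T, X} = {D, F, J, M, P, Q, T, X}.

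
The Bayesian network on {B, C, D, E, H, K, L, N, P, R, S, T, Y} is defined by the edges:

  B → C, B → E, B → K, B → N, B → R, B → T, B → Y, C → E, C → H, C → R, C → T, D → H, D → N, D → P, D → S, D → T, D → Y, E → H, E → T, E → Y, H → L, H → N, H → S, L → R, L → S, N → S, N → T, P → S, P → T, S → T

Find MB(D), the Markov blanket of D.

{B, C, E, H, L, N, P, S, T, Y}

The Markov blanket of a node is its parents, its children, and the other parents of its children.
Ch(D) = {H, N, P, S, T, Y}.
D has no parents.
Parents of each child, excluding D:
  H: C, E
  N: B, H
  P: —
  S: H, L, N, P
  T: B, C, E, N, P, S
  Y: B, E
Taking the union gives {B, C, E, H, L, N, P, S, T, Y}.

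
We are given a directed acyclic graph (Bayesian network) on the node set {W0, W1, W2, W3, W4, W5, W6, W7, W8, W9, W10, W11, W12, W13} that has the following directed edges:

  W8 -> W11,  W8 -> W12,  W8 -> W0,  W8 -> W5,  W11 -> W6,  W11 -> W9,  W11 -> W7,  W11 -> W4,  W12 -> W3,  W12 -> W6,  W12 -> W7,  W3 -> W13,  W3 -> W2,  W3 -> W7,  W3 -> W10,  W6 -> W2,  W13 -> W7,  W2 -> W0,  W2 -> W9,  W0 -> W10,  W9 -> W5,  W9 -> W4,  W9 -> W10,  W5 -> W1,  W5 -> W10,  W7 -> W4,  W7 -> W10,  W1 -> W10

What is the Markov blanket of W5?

{W0, W1, W3, W7, W8, W9, W10}

Pa(W5) = {W8, W9}.
Children of W5: W1, W10.
Parents of each child, excluding W5:
  W1: no additional parents.
  W10 also has parents W0, W1, W3, W7, W9.
Union: {W8, W9} ∪ {W1, W10} ∪ {W0, W1, W3, W7, W9} = {W0, W1, W3, W7, W8, W9, W10}.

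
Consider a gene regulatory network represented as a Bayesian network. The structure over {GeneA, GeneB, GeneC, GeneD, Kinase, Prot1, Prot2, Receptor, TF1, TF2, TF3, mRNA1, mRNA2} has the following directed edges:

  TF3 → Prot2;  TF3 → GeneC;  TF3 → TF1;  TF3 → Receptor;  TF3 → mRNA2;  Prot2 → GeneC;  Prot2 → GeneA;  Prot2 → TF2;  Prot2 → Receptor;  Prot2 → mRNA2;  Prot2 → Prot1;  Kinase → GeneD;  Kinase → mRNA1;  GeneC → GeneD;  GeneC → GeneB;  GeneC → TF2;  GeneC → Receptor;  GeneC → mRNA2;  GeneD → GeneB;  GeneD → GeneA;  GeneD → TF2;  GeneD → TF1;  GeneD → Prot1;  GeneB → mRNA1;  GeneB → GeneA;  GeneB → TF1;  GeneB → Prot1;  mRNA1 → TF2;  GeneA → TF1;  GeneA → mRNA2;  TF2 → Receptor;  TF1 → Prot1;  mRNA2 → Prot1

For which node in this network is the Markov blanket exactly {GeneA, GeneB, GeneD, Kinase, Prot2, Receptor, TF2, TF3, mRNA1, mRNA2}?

The target node must have every member of {GeneA, GeneB, GeneD, Kinase, Prot2, Receptor, TF2, TF3, mRNA1, mRNA2} as a parent, child, or co-parent, and no others.
Parents of GeneC: Prot2, TF3; children: GeneB, GeneD, Receptor, TF2, mRNA2; co-parents: GeneA, GeneD, Kinase, Prot2, TF2, TF3, mRNA1.
These exactly cover the given set, so the node is GeneC.

GeneC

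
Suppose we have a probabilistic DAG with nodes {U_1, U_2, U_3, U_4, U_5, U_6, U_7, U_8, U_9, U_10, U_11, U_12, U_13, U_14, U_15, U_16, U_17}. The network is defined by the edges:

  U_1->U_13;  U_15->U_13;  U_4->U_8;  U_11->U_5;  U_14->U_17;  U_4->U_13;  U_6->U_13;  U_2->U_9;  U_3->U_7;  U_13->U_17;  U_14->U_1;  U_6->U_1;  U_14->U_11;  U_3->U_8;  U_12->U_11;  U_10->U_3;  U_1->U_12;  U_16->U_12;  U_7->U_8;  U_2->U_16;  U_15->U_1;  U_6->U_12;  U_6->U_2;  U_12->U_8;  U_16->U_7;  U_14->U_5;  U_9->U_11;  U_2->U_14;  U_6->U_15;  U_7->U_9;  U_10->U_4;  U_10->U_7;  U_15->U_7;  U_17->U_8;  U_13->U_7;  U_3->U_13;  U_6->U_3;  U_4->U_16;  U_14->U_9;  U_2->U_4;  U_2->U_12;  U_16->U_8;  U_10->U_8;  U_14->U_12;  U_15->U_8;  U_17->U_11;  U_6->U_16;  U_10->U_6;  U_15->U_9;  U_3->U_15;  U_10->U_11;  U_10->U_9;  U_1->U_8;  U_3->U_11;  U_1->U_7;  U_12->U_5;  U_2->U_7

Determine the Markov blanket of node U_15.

Recall MB(v) = parents ∪ children ∪ spouses, where spouses are the other parents of v's children.
Ch(U_15) = {U_1, U_7, U_8, U_9, U_13}.
U_15's parents: U_3, U_6.
Other parents of U_15's children:
  U_1: U_6, U_14
  U_13: U_1, U_3, U_4, U_6
  U_7: U_1, U_2, U_3, U_10, U_13, U_16
  U_9: U_2, U_7, U_10, U_14
  U_8: U_1, U_3, U_4, U_7, U_10, U_12, U_16, U_17
Taking the union gives {U_1, U_2, U_3, U_4, U_6, U_7, U_8, U_9, U_10, U_12, U_13, U_14, U_16, U_17}.

{U_1, U_2, U_3, U_4, U_6, U_7, U_8, U_9, U_10, U_12, U_13, U_14, U_16, U_17}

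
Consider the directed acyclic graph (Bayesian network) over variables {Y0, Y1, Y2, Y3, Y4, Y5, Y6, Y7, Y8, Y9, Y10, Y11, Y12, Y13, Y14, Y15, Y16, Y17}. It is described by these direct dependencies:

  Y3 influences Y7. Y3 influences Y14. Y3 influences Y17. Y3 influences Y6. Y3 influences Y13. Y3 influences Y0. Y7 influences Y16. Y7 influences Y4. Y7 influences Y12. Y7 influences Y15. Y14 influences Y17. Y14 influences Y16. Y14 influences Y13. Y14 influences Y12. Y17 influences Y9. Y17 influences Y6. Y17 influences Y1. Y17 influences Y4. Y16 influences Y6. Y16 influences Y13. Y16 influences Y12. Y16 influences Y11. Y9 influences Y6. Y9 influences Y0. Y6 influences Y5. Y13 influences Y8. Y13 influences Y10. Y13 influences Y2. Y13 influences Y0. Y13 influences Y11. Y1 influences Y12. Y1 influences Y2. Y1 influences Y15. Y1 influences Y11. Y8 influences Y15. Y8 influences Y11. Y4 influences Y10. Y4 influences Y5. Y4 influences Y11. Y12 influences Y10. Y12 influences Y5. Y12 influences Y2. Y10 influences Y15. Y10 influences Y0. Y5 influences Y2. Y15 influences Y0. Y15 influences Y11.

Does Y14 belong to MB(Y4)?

A node's Markov blanket = Pa ∪ Ch ∪ (parents of Ch other than the node itself).
Y4 has parents Y7, Y17.
Ch(Y4) = {Y5, Y10, Y11}.
Parents of each child, excluding Y4:
  Y10's other parents are Y12, Y13.
  Y5 also has parents Y6, Y12.
  Y11's other parents are Y1, Y8, Y13, Y15, Y16.
MB(Y4) = {Y1, Y5, Y6, Y7, Y8, Y10, Y11, Y12, Y13, Y15, Y16, Y17}; Y14 is not in this set.

No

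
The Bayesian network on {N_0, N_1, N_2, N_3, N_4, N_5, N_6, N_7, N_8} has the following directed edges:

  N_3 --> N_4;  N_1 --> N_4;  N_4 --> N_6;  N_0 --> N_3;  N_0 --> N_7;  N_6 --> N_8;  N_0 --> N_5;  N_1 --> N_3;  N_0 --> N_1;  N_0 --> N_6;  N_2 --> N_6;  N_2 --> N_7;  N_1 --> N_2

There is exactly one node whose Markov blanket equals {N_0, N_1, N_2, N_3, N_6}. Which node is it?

N_4

The target node must have every member of {N_0, N_1, N_2, N_3, N_6} as a parent, child, or co-parent, and no others.
Parents of N_4: N_1, N_3; children: N_6; co-parents: N_0, N_2.
These exactly cover the given set, so the node is N_4.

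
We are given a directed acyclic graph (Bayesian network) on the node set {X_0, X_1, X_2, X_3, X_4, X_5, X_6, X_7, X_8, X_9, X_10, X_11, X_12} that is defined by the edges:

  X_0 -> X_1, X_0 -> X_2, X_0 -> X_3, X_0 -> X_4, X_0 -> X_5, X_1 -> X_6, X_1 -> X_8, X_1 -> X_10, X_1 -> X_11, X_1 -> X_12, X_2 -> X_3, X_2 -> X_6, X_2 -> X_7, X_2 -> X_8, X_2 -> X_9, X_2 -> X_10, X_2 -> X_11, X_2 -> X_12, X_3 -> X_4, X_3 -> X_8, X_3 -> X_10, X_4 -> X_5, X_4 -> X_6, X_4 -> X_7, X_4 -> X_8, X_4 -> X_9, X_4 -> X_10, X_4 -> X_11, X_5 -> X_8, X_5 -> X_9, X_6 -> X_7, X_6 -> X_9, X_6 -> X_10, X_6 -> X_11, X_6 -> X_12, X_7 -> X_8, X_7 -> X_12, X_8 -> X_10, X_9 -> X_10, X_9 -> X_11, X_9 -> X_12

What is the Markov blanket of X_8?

A node's Markov blanket = Pa ∪ Ch ∪ (parents of Ch other than the node itself).
X_8's children: X_10.
X_8 has parents X_1, X_2, X_3, X_4, X_5, X_7.
Parents of each child, excluding X_8:
  X_10's other parents are X_1, X_2, X_3, X_4, X_6, X_9.
Taking the union gives {X_1, X_2, X_3, X_4, X_5, X_6, X_7, X_9, X_10}.

{X_1, X_2, X_3, X_4, X_5, X_6, X_7, X_9, X_10}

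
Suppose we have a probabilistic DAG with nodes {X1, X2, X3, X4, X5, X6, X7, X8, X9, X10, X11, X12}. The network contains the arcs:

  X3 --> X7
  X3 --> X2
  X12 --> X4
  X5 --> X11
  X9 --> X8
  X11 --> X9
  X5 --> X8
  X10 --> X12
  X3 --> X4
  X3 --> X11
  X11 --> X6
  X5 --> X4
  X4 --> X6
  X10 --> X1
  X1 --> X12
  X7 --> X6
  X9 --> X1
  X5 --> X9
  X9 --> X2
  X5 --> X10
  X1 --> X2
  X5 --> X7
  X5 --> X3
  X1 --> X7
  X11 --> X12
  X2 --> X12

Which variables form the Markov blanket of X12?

X12's parents: X1, X2, X10, X11.
X12 has child X4.
For each child, the remaining parents (spouses of X12):
  X4: X3, X5
Taking the union gives {X1, X2, X3, X4, X5, X10, X11}.

{X1, X2, X3, X4, X5, X10, X11}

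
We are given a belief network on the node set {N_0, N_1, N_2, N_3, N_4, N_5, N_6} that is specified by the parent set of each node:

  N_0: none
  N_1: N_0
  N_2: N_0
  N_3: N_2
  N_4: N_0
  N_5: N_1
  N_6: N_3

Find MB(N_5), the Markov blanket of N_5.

By definition, MB(N_5) is built from N_5's parents, N_5's children, and the co-parents of N_5.
Children of N_5: none.
Parents of N_5: N_1.
N_5 has no children, so there are no co-parents.
So the Markov blanket of N_5 is {N_1}.

{N_1}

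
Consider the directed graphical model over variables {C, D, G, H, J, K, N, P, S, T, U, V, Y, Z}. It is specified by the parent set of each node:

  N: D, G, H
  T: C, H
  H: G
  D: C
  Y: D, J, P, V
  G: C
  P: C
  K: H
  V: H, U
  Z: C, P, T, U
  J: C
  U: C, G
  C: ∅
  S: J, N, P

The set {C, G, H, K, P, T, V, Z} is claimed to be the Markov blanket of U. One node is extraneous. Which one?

K

Ch(U) = {V, Z}.
Parents of U: C, G.
For each child, the remaining parents (spouses of U):
  V's other parent is H.
  Z's other parents are C, P, T.
MB(U) = {C, G, H, P, T, V, Z}.
K is neither a parent, child, nor co-parent of U, so it does not belong.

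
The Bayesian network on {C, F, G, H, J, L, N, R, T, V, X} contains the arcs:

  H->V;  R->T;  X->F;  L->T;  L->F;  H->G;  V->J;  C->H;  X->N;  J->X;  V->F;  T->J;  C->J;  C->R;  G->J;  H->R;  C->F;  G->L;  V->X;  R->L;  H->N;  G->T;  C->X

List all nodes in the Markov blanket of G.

A node's Markov blanket = Pa ∪ Ch ∪ (parents of Ch other than the node itself).
Parents of G: H.
Ch(G) = {J, L, T}.
For each child, the remaining parents (spouses of G):
  L's other parent is R.
  T also has parents L, R.
  J also has parents C, T, V.
So the Markov blanket of G is {C, H, J, L, R, T, V}.

{C, H, J, L, R, T, V}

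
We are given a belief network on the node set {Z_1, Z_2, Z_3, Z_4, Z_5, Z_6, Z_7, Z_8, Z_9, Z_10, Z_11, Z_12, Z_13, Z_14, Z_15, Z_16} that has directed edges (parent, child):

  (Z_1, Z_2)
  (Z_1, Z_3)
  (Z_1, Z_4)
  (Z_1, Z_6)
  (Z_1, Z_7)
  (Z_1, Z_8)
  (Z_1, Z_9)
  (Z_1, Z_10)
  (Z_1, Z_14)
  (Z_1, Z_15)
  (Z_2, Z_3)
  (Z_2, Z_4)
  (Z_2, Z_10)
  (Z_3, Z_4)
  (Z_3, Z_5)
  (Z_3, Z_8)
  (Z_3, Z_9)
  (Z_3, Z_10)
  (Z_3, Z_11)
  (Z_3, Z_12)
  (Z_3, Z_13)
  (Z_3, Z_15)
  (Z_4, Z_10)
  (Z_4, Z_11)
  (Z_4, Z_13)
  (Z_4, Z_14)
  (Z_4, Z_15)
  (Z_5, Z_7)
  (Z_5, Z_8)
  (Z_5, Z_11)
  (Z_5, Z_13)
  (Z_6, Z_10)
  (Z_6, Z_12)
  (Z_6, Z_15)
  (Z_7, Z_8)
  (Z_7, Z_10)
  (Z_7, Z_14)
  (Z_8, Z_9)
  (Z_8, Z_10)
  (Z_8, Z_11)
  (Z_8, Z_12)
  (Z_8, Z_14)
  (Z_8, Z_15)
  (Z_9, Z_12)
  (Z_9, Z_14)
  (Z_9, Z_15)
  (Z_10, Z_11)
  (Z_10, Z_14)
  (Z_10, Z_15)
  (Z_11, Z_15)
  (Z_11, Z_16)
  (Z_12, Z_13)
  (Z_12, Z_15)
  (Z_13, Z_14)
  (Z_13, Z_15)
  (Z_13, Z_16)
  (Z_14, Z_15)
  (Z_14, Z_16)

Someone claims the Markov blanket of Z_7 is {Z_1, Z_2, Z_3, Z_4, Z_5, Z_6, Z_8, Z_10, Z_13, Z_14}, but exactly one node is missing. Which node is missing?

Z_7 has parents Z_1, Z_5.
Z_7's children: Z_8, Z_10, Z_14.
Parents of each child, excluding Z_7:
  Z_8: Z_1, Z_3, Z_5
  Z_10: Z_1, Z_2, Z_3, Z_4, Z_6, Z_8
  Z_14: Z_1, Z_4, Z_8, Z_9, Z_10, Z_13
MB(Z_7) = {Z_1, Z_2, Z_3, Z_4, Z_5, Z_6, Z_8, Z_9, Z_10, Z_13, Z_14}.
Comparing with the claimed set, Z_9 is missing.

Z_9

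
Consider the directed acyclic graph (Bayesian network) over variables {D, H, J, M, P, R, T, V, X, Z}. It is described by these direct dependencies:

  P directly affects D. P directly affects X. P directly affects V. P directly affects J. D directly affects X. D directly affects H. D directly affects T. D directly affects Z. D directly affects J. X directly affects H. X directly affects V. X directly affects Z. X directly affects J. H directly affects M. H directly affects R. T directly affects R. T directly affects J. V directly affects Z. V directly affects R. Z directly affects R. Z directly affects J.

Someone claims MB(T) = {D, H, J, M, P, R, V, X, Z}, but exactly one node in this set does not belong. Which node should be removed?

M

Recall MB(v) = parents ∪ children ∪ spouses, where spouses are the other parents of v's children.
Pa(T) = {D}.
Ch(T) = {J, R}.
Parents of each child, excluding T:
  R also has parents H, V, Z.
  J's other parents are D, P, X, Z.
MB(T) = {D, H, J, P, R, V, X, Z}.
M is neither a parent, child, nor co-parent of T, so it does not belong.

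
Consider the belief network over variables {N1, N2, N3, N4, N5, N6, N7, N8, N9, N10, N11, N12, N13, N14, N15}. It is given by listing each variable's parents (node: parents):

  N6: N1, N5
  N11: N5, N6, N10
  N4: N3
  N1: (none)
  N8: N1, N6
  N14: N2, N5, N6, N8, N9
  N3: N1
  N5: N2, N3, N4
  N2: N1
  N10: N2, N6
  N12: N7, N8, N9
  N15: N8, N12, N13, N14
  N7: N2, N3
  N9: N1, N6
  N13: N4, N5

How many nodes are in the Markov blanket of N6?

8

A node's Markov blanket = Pa ∪ Ch ∪ (parents of Ch other than the node itself).
Pa(N6) = {N1, N5}.
Children of N6: N8, N9, N10, N11, N14.
For each child, the remaining parents (spouses of N6):
  N8: N1
  N9: N1
  N10: N2
  N11: N5, N10
  N14: N2, N5, N8, N9
MB(N6) = {N1, N2, N5, N8, N9, N10, N11, N14}, which has 8 nodes.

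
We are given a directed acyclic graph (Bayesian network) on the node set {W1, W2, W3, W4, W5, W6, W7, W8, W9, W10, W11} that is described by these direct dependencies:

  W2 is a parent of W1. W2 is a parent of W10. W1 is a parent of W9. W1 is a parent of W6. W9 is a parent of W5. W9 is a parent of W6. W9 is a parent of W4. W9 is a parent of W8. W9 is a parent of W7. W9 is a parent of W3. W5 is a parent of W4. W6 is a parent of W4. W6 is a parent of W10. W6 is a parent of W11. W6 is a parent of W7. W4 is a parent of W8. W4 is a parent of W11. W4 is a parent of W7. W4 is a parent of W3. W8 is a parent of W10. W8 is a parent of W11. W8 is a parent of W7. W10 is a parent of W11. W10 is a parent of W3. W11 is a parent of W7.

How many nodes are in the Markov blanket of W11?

A node's Markov blanket = Pa ∪ Ch ∪ (parents of Ch other than the node itself).
W11 has parents W4, W6, W8, W10.
Children of W11: W7.
Other parents of W11's children:
  W7 also has parents W4, W6, W8, W9.
MB(W11) = {W4, W6, W7, W8, W9, W10}, which has 6 nodes.

6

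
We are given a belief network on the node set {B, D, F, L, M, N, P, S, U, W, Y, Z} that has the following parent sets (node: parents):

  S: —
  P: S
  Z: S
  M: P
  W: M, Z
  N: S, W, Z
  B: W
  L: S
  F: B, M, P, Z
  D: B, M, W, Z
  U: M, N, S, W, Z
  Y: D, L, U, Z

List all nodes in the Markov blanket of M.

Parents of M: P.
M has children D, F, U, W.
Other parents of M's children:
  W: Z
  F: B, P, Z
  D: B, W, Z
  U: N, S, W, Z
Taking the union gives {B, D, F, N, P, S, U, W, Z}.

{B, D, F, N, P, S, U, W, Z}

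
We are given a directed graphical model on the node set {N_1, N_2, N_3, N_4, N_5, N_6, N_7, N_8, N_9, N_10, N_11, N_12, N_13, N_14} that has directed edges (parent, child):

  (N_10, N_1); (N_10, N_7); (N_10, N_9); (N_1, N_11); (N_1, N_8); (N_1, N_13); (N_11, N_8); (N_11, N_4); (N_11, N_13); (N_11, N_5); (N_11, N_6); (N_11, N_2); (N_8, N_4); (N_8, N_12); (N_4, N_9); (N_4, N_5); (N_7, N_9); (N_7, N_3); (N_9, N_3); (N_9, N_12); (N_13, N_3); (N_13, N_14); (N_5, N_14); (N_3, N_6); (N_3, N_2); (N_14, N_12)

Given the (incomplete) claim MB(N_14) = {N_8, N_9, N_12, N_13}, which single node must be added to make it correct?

N_5

N_14 has parents N_5, N_13.
N_14's children: N_12.
For each child, the remaining parents (spouses of N_14):
  parents(N_12) \ {N_14} = {N_8, N_9}.
MB(N_14) = {N_5, N_8, N_9, N_12, N_13}.
Comparing with the claimed set, N_5 is missing.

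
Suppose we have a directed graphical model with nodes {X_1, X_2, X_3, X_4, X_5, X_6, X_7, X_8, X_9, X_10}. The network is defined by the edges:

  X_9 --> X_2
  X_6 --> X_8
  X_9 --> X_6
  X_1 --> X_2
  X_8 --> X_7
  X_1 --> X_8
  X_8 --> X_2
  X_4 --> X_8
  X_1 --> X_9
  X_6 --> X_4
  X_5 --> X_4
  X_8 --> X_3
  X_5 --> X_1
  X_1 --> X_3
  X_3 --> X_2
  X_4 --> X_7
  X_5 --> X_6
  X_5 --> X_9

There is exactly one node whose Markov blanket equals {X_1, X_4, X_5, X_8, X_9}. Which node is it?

X_6

The target node must have every member of {X_1, X_4, X_5, X_8, X_9} as a parent, child, or co-parent, and no others.
Parents of X_6: X_5, X_9; children: X_4, X_8; co-parents: X_1, X_4, X_5.
These exactly cover the given set, so the node is X_6.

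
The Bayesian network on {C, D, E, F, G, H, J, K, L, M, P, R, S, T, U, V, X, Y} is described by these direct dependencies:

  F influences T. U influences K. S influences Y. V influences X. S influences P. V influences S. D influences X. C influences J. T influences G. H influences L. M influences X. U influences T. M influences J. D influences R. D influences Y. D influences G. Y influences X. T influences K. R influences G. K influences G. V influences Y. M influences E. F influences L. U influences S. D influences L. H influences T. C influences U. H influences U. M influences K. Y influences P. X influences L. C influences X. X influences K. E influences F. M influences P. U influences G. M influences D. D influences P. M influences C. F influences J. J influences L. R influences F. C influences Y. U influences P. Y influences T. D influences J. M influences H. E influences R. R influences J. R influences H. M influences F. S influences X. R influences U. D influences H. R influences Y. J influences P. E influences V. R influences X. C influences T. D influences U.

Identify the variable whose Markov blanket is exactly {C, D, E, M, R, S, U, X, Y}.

V

The target node must have every member of {C, D, E, M, R, S, U, X, Y} as a parent, child, or co-parent, and no others.
Parents of V: E; children: S, X, Y; co-parents: C, D, M, R, S, U, Y.
These exactly cover the given set, so the node is V.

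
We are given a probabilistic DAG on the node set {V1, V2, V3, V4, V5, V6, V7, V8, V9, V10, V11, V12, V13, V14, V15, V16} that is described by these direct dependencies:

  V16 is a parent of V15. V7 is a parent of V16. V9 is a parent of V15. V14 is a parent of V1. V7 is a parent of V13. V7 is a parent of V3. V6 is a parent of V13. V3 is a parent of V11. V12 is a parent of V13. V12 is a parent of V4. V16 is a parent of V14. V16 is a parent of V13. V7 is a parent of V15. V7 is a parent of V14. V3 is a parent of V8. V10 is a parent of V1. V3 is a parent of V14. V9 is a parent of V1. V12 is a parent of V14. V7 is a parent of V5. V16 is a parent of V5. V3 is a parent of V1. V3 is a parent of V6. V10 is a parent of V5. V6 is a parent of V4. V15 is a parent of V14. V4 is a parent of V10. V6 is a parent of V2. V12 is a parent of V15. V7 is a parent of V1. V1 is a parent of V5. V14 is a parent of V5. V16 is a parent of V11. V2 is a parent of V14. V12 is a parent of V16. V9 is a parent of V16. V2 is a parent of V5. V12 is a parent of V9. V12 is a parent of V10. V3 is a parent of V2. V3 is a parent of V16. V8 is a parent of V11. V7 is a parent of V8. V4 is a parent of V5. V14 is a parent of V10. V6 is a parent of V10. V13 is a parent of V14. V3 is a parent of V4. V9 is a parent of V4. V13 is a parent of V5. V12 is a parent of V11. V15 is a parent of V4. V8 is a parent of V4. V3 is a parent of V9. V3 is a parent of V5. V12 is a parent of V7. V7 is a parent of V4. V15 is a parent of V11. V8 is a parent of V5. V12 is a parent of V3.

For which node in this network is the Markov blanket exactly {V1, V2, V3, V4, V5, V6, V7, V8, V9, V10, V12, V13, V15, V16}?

V14

The target node must have every member of {V1, V2, V3, V4, V5, V6, V7, V8, V9, V10, V12, V13, V15, V16} as a parent, child, or co-parent, and no others.
Parents of V14: V2, V3, V7, V12, V13, V15, V16; children: V1, V5, V10; co-parents: V1, V2, V3, V4, V6, V7, V8, V9, V10, V12, V13, V16.
These exactly cover the given set, so the node is V14.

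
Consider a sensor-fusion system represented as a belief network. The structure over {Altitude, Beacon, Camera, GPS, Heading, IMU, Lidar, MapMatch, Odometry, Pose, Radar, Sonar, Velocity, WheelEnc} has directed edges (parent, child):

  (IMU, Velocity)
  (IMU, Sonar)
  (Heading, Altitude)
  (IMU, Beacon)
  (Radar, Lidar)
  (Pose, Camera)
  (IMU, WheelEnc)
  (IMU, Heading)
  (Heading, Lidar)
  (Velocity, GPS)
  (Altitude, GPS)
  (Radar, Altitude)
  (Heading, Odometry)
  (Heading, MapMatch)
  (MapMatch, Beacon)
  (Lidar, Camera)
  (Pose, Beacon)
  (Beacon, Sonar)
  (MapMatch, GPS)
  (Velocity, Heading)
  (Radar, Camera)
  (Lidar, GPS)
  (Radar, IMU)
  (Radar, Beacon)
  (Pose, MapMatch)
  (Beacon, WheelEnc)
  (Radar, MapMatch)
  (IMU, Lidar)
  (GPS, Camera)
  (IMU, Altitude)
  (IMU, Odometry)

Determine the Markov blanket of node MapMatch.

Recall MB(v) = parents ∪ children ∪ spouses, where spouses are the other parents of v's children.
Pa(MapMatch) = {Heading, Pose, Radar}.
Children of MapMatch: Beacon, GPS.
Other parents of MapMatch's children:
  parents(Beacon) \ {MapMatch} = {IMU, Pose, Radar}.
  parents(GPS) \ {MapMatch} = {Altitude, Lidar, Velocity}.
So the Markov blanket of MapMatch is {Altitude, Beacon, GPS, Heading, IMU, Lidar, Pose, Radar, Velocity}.

{Altitude, Beacon, GPS, Heading, IMU, Lidar, Pose, Radar, Velocity}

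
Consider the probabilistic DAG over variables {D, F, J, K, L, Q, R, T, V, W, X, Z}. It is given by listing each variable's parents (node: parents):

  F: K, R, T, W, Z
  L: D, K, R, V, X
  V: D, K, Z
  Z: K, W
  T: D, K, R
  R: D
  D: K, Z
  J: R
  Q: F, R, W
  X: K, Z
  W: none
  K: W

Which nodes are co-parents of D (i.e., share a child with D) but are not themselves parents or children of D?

Children of D: L, R, T, V.
  V: K, Z
  R: —
  T: K, R
  L: K, R, V, X
Excluding nodes already adjacent to D (K, L, R, T, V, Z), the co-parent-only contribution is {X}.

{X}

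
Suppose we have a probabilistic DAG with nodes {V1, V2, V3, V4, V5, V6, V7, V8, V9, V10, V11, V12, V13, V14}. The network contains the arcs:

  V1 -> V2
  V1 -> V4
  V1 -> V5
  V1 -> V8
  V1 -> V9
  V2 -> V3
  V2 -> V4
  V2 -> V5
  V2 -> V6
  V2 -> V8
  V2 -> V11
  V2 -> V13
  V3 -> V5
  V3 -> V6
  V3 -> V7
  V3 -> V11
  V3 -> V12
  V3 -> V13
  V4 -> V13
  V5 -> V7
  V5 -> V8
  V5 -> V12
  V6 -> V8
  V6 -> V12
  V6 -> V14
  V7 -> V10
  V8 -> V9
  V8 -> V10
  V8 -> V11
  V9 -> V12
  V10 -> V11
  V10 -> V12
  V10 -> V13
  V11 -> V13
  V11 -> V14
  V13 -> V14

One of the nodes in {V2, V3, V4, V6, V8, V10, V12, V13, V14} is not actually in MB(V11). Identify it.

V12

Pa(V11) = {V2, V3, V8, V10}.
V11 has children V13, V14.
Other parents of V11's children:
  V13's other parents are V2, V3, V4, V10.
  parents(V14) \ {V11} = {V6, V13}.
MB(V11) = {V2, V3, V4, V6, V8, V10, V13, V14}.
V12 is neither a parent, child, nor co-parent of V11, so it does not belong.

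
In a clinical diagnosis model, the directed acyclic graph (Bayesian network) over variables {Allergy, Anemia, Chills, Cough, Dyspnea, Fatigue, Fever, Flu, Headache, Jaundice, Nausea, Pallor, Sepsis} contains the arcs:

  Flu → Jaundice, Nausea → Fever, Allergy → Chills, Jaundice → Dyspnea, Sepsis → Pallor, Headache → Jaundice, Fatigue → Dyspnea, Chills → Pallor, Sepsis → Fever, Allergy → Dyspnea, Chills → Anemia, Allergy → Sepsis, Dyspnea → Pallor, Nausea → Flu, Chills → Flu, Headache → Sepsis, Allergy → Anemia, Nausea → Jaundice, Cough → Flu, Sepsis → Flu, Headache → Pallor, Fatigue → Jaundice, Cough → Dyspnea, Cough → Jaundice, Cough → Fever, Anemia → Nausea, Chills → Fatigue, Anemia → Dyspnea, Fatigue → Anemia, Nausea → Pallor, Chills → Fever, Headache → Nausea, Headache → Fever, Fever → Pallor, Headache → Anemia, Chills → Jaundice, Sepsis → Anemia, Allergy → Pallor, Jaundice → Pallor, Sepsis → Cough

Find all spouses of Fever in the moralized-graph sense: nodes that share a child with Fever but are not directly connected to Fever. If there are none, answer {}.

Children of Fever: Pallor.
  Pallor's other parents are Allergy, Chills, Dyspnea, Headache, Jaundice, Nausea, Sepsis.
Excluding nodes already adjacent to Fever (Chills, Cough, Headache, Nausea, Pallor, Sepsis), the co-parent-only contribution is {Allergy, Dyspnea, Jaundice}.

{Allergy, Dyspnea, Jaundice}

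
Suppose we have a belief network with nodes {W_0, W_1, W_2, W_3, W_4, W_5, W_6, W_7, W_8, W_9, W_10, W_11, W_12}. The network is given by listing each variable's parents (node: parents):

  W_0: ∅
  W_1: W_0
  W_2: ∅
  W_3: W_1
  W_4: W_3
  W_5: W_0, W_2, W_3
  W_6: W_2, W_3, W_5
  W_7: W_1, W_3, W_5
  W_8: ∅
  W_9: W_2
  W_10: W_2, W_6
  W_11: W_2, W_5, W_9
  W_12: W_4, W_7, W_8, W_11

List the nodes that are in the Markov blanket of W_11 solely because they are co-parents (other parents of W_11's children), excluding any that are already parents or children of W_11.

{W_4, W_7, W_8}

Children of W_11: W_12.
  W_12's other parents are W_4, W_7, W_8.
Excluding nodes already adjacent to W_11 (W_2, W_5, W_9, W_12), the co-parent-only contribution is {W_4, W_7, W_8}.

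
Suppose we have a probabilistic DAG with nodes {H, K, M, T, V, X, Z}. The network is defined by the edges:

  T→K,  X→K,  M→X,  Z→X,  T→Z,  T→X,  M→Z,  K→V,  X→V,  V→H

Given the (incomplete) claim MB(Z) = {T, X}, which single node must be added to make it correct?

M

By definition, MB(Z) is built from Z's parents, Z's children, and the co-parents of Z.
Ch(Z) = {X}.
Pa(Z) = {M, T}.
For each child, the remaining parents (spouses of Z):
  X also has parents M, T.
MB(Z) = {M, T, X}.
Comparing with the claimed set, M is missing.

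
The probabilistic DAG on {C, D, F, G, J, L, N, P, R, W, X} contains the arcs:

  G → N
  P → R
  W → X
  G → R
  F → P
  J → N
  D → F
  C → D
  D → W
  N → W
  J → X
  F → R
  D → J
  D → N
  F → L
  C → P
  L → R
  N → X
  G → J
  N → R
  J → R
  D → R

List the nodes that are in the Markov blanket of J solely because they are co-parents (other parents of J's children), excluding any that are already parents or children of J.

Children of J: N, R, X.
  N: D, G
  R: D, F, G, L, N, P
  X: N, W
Excluding nodes already adjacent to J (D, G, N, R, X), the co-parent-only contribution is {F, L, P, W}.

{F, L, P, W}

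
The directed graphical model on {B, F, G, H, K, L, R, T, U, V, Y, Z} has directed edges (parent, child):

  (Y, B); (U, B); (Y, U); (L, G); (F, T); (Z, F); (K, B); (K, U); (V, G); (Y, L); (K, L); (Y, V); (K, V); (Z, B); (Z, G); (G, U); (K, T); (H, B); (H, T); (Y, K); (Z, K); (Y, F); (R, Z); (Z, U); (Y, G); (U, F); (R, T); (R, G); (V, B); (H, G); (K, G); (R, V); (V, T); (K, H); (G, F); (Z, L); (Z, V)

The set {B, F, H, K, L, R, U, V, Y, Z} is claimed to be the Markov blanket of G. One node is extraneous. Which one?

G has parents H, K, L, R, V, Y, Z.
Ch(G) = {F, U}.
For each child, the remaining parents (spouses of G):
  U also has parents K, Y, Z.
  F's other parents are U, Y, Z.
MB(G) = {F, H, K, L, R, U, V, Y, Z}.
B is neither a parent, child, nor co-parent of G, so it does not belong.

B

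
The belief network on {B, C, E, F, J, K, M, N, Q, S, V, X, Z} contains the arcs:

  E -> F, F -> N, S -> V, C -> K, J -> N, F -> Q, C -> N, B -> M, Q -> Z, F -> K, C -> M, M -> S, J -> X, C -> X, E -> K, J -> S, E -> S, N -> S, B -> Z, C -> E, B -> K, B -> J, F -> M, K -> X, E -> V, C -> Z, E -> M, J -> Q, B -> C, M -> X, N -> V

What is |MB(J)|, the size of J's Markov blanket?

10

J has parent B.
Children of J: N, Q, S, X.
Co-parents of J (other parents of its children):
  N's other parents are C, F.
  parents(Q) \ {J} = {F}.
  parents(S) \ {J} = {E, M, N}.
  X's other parents are C, K, M.
MB(J) = {B, C, E, F, K, M, N, Q, S, X}, which has 10 nodes.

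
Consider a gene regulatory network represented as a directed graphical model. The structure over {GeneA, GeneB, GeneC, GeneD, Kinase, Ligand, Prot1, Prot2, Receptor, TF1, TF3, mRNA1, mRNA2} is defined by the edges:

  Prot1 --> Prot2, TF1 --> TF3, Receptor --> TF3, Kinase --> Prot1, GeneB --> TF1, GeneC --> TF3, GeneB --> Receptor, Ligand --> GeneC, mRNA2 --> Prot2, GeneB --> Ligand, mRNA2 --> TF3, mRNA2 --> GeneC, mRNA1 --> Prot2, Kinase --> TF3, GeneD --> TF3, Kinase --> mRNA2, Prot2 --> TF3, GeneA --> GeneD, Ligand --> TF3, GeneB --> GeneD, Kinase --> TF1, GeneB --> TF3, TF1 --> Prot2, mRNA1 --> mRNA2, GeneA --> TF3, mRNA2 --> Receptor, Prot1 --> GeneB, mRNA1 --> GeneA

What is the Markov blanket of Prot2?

{GeneA, GeneB, GeneC, GeneD, Kinase, Ligand, Prot1, Receptor, TF1, TF3, mRNA1, mRNA2}

The Markov blanket of a node is its parents, its children, and the other parents of its children.
Parents of Prot2: Prot1, TF1, mRNA1, mRNA2.
Prot2's children: TF3.
Co-parents of Prot2 (other parents of its children):
  TF3 also has parents GeneA, GeneB, GeneC, GeneD, Kinase, Ligand, Receptor, TF1, mRNA2.
MB(Prot2) = {GeneA, GeneB, GeneC, GeneD, Kinase, Ligand, Prot1, Receptor, TF1, TF3, mRNA1, mRNA2}.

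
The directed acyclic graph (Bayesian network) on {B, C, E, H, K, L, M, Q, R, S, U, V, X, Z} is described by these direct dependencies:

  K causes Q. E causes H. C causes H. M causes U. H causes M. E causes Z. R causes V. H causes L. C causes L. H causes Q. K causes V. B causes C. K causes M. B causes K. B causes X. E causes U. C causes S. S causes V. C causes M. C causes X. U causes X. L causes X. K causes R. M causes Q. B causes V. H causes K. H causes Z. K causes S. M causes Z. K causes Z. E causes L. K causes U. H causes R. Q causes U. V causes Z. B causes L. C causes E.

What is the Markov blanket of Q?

Pa(Q) = {H, K, M}.
Children of Q: U.
Co-parents of Q (other parents of its children):
  U also has parents E, K, M.
Taking the union gives {E, H, K, M, U}.

{E, H, K, M, U}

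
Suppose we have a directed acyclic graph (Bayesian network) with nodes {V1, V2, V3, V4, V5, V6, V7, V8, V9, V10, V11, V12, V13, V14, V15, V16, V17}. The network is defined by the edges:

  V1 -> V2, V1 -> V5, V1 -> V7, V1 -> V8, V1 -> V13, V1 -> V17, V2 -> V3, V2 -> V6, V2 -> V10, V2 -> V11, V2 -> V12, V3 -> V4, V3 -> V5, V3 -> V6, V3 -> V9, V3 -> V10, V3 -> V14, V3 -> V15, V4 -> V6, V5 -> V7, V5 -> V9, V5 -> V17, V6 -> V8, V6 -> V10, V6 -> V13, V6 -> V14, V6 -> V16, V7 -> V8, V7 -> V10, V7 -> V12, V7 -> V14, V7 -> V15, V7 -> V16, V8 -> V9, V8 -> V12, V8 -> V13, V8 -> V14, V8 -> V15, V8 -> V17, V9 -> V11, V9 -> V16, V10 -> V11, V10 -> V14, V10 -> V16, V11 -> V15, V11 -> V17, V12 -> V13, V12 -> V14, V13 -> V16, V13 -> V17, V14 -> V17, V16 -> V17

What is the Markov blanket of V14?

V14 has parents V3, V6, V7, V8, V10, V12.
Ch(V14) = {V17}.
Other parents of V14's children:
  V17 also has parents V1, V5, V8, V11, V13, V16.
So the Markov blanket of V14 is {V1, V3, V5, V6, V7, V8, V10, V11, V12, V13, V16, V17}.

{V1, V3, V5, V6, V7, V8, V10, V11, V12, V13, V16, V17}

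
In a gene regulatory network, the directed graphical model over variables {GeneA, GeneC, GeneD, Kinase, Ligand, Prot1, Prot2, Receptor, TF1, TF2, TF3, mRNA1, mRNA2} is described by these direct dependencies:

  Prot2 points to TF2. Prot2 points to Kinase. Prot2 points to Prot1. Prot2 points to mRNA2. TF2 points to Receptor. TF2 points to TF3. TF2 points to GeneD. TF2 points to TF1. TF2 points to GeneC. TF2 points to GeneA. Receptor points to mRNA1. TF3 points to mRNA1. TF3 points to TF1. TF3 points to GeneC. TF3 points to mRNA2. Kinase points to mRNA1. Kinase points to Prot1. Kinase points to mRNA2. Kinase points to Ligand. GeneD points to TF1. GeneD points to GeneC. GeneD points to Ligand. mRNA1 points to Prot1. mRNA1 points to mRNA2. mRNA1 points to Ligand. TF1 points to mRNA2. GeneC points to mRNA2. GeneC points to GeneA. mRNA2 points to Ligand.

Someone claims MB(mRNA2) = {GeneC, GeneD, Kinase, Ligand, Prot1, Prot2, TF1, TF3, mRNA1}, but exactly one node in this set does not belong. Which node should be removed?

A node's Markov blanket = Pa ∪ Ch ∪ (parents of Ch other than the node itself).
Children of mRNA2: Ligand.
Pa(mRNA2) = {GeneC, Kinase, Prot2, TF1, TF3, mRNA1}.
Co-parents of mRNA2 (other parents of its children):
  Ligand: GeneD, Kinase, mRNA1
MB(mRNA2) = {GeneC, GeneD, Kinase, Ligand, Prot2, TF1, TF3, mRNA1}.
Prot1 is neither a parent, child, nor co-parent of mRNA2, so it does not belong.

Prot1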